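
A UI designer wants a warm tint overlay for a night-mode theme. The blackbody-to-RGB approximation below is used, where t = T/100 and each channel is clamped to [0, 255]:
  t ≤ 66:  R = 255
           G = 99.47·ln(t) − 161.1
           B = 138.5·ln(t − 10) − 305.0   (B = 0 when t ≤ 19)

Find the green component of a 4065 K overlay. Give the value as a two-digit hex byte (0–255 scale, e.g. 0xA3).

0xCF

t = 4065/100 = 40.65; the t ≤ 66 branch applies.
G = 99.47·ln 40.65 − 161.1 = 99.47·3.7050 − 161.1 = 207.436.
Rounded: 207; in hex, 0xCF.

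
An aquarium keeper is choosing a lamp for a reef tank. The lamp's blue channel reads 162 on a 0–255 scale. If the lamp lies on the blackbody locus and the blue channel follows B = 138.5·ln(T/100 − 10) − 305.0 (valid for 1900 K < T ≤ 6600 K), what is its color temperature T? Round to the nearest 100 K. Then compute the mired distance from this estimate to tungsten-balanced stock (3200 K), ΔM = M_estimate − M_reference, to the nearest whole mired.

-56 mireds

ln(t − 10) = (162 + 305.0) / 138.5 = 3.3718.
t − 10 = e^3.3718 = 29.132, so t = 39.132.
T = 100·t = 3913 K → 3900 K to the nearest 100 K.
M_estimate = 10⁶/3900 = 256.41; M_reference = 10⁶/3200 = 312.50.
ΔM = 256.41 − 312.50 = -56.09 → -56 mireds.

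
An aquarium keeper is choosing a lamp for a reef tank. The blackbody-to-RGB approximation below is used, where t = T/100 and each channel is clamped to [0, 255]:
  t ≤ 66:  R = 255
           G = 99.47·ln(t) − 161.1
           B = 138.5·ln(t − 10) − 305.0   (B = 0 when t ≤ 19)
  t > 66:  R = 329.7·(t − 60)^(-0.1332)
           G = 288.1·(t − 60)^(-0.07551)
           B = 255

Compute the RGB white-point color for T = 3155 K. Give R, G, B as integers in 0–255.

t = 3155/100 = 31.55; the t ≤ 66 branch applies.
R = 255 by definition for t ≤ 66.
G = 99.47·ln 31.55 − 161.1 = 99.47·3.4516 − 161.1 = 182.228.
B = 138.5·ln(31.55 − 10) − 305.0 = 138.5·ln 21.55 − 305.0 = 138.5·3.0704 − 305.0 = 120.247.
Rounded: (255, 182, 120).

R=255, G=182, B=120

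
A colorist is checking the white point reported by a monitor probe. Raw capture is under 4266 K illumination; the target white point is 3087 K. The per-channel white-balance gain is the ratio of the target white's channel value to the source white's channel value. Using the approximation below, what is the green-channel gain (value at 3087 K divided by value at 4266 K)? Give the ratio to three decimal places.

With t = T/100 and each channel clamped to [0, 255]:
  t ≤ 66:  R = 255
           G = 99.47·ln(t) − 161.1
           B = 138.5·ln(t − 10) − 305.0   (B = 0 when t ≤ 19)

0.848

At 4266 K (t = 42.66):
  G = 99.47·ln 42.66 − 161.1 = 99.47·3.7533 − 161.1 = 212.237.
At 3087 K (t = 30.87):
  G = 99.47·ln 30.87 − 161.1 = 99.47·3.4298 − 161.1 = 180.061.
Gain = 180.061 / 212.237 = 0.8484 → 0.848.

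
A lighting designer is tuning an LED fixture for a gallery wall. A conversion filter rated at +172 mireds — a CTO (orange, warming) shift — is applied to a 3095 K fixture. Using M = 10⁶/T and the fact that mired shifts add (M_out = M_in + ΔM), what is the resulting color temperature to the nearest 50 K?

M_in = 10⁶/3095 = 323.10 mireds.
M_out = 323.10 + (+172) = 495.10 mireds.
T_out = 10⁶/495.10 = 2019.8 K → 2000 K.

2000 K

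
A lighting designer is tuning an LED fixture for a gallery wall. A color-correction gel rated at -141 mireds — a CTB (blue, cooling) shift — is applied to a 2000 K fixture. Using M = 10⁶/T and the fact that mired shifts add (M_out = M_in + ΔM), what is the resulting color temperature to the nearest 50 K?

2800 K

M_in = 10⁶/2000 = 500.00 mireds.
M_out = 500.00 + (-141) = 359.00 mireds.
T_out = 10⁶/359.00 = 2785.5 K → 2800 K.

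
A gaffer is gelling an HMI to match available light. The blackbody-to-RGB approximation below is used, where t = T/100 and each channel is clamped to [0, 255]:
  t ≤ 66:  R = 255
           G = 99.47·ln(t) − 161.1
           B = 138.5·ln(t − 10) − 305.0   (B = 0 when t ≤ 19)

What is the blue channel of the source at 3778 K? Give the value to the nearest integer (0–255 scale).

t = 3778/100 = 37.78; the t ≤ 66 branch applies.
B = 138.5·ln(37.78 − 10) − 305.0 = 138.5·ln 27.78 − 305.0 = 138.5·3.3243 − 305.0 = 155.418.
Rounded: 155.

155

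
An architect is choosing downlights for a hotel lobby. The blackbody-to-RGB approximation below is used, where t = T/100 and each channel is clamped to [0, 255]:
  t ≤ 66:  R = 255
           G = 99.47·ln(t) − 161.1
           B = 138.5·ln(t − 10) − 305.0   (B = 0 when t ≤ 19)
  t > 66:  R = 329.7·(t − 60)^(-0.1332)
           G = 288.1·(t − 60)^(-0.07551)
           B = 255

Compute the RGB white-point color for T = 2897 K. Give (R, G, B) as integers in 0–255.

t = 2897/100 = 28.97; the t ≤ 66 branch applies.
R = 255 by definition for t ≤ 66.
G = 99.47·ln 28.97 − 161.1 = 99.47·3.3663 − 161.1 = 173.742.
B = 138.5·ln(28.97 − 10) − 305.0 = 138.5·ln 18.97 − 305.0 = 138.5·2.9429 − 305.0 = 102.586.
Rounded: (255, 174, 103).

(255, 174, 103)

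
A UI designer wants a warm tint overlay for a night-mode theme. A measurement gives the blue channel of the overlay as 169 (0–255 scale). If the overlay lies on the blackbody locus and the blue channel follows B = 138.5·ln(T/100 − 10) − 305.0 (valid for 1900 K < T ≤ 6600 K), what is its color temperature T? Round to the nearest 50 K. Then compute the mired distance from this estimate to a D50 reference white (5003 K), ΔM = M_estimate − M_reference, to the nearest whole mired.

+47 mireds

ln(t − 10) = (169 + 305.0) / 138.5 = 3.4224.
t − 10 = e^3.4224 = 30.642, so t = 40.642.
T = 100·t = 4064 K → 4050 K to the nearest 50 K.
M_estimate = 10⁶/4050 = 246.91; M_reference = 10⁶/5003 = 199.88.
ΔM = 246.91 − 199.88 = 47.03 → +47 mireds.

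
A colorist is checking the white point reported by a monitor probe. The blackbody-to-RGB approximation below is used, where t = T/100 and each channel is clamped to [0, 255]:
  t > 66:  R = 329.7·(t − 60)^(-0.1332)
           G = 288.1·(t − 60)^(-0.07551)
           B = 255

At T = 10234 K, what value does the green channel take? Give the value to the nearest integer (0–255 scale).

217

t = 10234/100 = 102.34; the t > 66 branch applies.
G = 288.1·(102.34 − 60)^(-0.07551) = 288.1·42.34^(-0.07551) = 288.1·0.75364 = 217.124.
Rounded: 217.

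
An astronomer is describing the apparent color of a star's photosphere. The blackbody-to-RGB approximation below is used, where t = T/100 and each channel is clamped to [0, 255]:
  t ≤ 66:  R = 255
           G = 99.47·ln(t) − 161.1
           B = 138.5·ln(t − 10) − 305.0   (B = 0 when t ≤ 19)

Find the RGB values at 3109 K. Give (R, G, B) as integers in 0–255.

t = 3109/100 = 31.09; the t ≤ 66 branch applies.
R = 255 by definition for t ≤ 66.
G = 99.47·ln 31.09 − 161.1 = 99.47·3.4369 − 161.1 = 180.767.
B = 138.5·ln(31.09 − 10) − 305.0 = 138.5·ln 21.09 − 305.0 = 138.5·3.0488 − 305.0 = 117.259.
Rounded: (255, 181, 117).

(255, 181, 117)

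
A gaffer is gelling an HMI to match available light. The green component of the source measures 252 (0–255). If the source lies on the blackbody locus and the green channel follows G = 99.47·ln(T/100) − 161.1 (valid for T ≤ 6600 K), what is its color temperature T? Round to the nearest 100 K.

ln t = (252 + 161.1) / 99.47 = 4.1530.
t = e^4.1530 = 63.625.
T = 100·t = 6363 K → 6400 K to the nearest 100 K.

6400 K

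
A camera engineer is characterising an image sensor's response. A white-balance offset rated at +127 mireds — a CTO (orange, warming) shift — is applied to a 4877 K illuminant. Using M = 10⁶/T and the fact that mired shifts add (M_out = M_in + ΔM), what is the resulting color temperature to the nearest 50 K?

3000 K

M_in = 10⁶/4877 = 205.04 mireds.
M_out = 205.04 + (+127) = 332.04 mireds.
T_out = 10⁶/332.04 = 3011.6 K → 3000 K.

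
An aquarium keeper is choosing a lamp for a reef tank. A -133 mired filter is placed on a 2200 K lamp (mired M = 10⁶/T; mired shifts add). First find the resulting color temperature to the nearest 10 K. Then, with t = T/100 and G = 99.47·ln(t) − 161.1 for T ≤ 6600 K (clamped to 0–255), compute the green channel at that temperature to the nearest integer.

181

M_in = 10⁶/2200 = 454.55; M_out = 454.55 + (-133) = 321.55.
T_out = 10⁶/321.55 = 3110.0 K → 3110 K; t = 31.1.
G = 99.47·ln 31.1 − 161.1 = 99.47·3.4372 − 161.1 = 180.799.
Rounded: 181.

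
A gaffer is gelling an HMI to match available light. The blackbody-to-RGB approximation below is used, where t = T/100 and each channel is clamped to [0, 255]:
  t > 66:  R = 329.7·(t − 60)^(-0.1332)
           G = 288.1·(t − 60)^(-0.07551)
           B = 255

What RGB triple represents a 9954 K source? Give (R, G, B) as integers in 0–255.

(202, 218, 255)

t = 9954/100 = 99.54; the t > 66 branch applies.
R = 329.7·(99.54 − 60)^(-0.1332) = 329.7·39.54^(-0.1332) = 329.7·0.61274 = 202.020.
G = 288.1·(99.54 − 60)^(-0.07551) = 288.1·39.54^(-0.07551) = 288.1·0.75754 = 218.248.
B = 255 by definition for t > 66.
Rounded: (202, 218, 255).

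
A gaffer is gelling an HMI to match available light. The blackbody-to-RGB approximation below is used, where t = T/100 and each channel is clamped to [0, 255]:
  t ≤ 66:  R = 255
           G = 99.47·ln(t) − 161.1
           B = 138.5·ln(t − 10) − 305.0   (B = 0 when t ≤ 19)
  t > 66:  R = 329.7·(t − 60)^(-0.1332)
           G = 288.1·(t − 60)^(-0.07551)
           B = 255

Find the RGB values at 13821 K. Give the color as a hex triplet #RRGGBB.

#B8CFFF

t = 13821/100 = 138.21; the t > 66 branch applies.
R = 329.7·(138.21 − 60)^(-0.1332) = 329.7·78.21^(-0.1332) = 329.7·0.55952 = 184.475.
G = 288.1·(138.21 − 60)^(-0.07551) = 288.1·78.21^(-0.07551) = 288.1·0.71951 = 207.292.
B = 255 by definition for t > 66.
Rounded: (184, 207, 255).
In hex: #B8CFFF.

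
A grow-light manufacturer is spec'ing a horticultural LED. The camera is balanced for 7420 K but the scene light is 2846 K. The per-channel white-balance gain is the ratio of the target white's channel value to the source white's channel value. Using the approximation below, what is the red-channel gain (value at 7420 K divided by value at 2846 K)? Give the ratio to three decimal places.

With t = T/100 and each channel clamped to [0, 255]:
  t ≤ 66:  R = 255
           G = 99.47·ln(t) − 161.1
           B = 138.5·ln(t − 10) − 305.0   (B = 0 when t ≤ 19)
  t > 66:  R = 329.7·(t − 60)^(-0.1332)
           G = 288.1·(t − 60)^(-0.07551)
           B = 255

At 2846 K (t = 28.46):
  R = 255 by definition for t ≤ 66.
At 7420 K (t = 74.2):
  R = 329.7·(74.2 − 60)^(-0.1332) = 329.7·14.2^(-0.1332) = 329.7·0.70229 = 231.544.
Gain = 231.544 / 255.000 = 0.9080 → 0.908.

0.908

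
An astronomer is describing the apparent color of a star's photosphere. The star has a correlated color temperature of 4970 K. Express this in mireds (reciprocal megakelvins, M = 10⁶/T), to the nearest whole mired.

M = 10⁶ / 4970 = 201.207 → 201 mireds.

201 mireds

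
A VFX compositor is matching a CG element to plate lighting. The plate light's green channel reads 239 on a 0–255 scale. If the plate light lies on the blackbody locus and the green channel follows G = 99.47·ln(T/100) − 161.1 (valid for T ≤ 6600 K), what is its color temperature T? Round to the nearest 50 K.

5600 K

ln t = (239 + 161.1) / 99.47 = 4.0223.
t = e^4.0223 = 55.830.
T = 100·t = 5583 K → 5600 K to the nearest 50 K.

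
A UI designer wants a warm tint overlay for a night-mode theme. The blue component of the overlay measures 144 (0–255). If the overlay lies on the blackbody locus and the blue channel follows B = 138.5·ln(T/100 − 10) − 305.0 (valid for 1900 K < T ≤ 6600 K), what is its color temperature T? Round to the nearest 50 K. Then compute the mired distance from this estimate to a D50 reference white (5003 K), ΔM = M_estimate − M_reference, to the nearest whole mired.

ln(t − 10) = (144 + 305.0) / 138.5 = 3.2419.
t − 10 = e^3.2419 = 25.582, so t = 35.582.
T = 100·t = 3558 K → 3550 K to the nearest 50 K.
M_estimate = 10⁶/3550 = 281.69; M_reference = 10⁶/5003 = 199.88.
ΔM = 281.69 − 199.88 = 81.81 → +82 mireds.

+82 mireds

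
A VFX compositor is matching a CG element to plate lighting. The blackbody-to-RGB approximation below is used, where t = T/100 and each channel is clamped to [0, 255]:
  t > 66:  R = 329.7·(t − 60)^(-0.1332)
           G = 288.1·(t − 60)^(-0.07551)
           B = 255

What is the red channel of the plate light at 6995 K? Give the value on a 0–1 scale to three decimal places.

t = 6995/100 = 69.95; the t > 66 branch applies.
R = 329.7·(69.95 − 60)^(-0.1332) = 329.7·9.95^(-0.1332) = 329.7·0.73636 = 242.778.
On a 0–1 scale: 242.778/255 = 0.9521 → 0.952.

0.952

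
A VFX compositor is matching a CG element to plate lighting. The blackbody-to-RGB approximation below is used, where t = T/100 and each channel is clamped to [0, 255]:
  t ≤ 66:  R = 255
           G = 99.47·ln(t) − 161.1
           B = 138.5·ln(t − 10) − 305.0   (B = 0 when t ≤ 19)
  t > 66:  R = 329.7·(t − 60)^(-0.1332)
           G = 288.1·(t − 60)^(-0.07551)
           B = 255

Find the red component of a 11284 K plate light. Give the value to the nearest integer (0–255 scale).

t = 11284/100 = 112.84; the t > 66 branch applies.
R = 329.7·(112.84 − 60)^(-0.1332) = 329.7·52.84^(-0.1332) = 329.7·0.58952 = 194.366.
Rounded: 194.

194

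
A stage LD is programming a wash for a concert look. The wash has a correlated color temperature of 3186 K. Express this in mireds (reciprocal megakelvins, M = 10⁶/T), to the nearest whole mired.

M = 10⁶ / 3186 = 313.873 → 314 mireds.

314 mireds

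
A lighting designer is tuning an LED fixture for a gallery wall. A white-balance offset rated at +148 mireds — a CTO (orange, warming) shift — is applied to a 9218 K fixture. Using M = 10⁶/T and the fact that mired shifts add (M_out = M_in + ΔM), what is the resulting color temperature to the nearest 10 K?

M_in = 10⁶/9218 = 108.48 mireds.
M_out = 108.48 + (+148) = 256.48 mireds.
T_out = 10⁶/256.48 = 3898.9 K → 3900 K.

3900 K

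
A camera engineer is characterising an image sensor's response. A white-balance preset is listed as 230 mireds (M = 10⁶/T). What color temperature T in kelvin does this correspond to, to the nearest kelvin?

T = 10⁶ / 230 = 4347.83 K → 4348 K.

4348 K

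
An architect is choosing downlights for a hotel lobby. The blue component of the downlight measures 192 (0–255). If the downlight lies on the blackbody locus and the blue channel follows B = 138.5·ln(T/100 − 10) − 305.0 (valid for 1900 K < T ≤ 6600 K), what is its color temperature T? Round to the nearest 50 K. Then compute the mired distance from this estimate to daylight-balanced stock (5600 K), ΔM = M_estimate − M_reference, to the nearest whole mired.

+39 mireds

ln(t − 10) = (192 + 305.0) / 138.5 = 3.5884.
t − 10 = e^3.5884 = 36.178, so t = 46.178.
T = 100·t = 4618 K → 4600 K to the nearest 50 K.
M_estimate = 10⁶/4600 = 217.39; M_reference = 10⁶/5600 = 178.57.
ΔM = 217.39 − 178.57 = 38.82 → +39 mireds.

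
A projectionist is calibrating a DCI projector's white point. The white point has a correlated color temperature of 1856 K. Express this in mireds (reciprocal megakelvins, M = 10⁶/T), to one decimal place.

538.8 mireds

M = 10⁶ / 1856 = 538.793 → 538.8 mireds.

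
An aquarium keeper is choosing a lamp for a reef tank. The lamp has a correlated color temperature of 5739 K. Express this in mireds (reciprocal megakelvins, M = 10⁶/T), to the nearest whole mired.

174 mireds

M = 10⁶ / 5739 = 174.246 → 174 mireds.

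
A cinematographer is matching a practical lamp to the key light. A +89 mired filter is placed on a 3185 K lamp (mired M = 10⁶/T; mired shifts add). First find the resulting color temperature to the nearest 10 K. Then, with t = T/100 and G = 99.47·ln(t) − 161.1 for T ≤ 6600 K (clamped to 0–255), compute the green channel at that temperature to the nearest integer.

M_in = 10⁶/3185 = 313.97; M_out = 313.97 + (+89) = 402.97.
T_out = 10⁶/402.97 = 2481.6 K → 2480 K; t = 24.8.
G = 99.47·ln 24.8 − 161.1 = 99.47·3.2108 − 161.1 = 158.283.
Rounded: 158.

158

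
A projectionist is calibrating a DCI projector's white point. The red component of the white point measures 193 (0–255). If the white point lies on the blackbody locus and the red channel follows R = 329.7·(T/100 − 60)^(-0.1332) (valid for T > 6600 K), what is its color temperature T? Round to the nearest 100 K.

(t − 60)^(-0.1332) = 193/329.7 = 0.58538.
t − 60 = 0.58538^(1/-0.1332) = 0.58538^(-7.508) = 55.713, so t = 115.713.
T = 100·t = 11571 K → 11600 K to the nearest 100 K.

11600 K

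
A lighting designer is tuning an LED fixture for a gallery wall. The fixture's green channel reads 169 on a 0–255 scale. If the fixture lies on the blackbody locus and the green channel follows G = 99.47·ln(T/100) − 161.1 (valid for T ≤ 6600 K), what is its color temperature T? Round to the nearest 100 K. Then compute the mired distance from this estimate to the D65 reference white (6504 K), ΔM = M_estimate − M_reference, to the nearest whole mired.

+203 mireds

ln t = (169 + 161.1) / 99.47 = 3.3186.
t = e^3.3186 = 27.621.
T = 100·t = 2762 K → 2800 K to the nearest 100 K.
M_estimate = 10⁶/2800 = 357.14; M_reference = 10⁶/6504 = 153.75.
ΔM = 357.14 − 153.75 = 203.39 → +203 mireds.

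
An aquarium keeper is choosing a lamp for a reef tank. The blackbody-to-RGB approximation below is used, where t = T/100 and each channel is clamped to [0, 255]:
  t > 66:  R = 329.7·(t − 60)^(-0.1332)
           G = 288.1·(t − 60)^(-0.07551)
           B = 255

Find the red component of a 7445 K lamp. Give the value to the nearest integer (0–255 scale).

231

t = 7445/100 = 74.45; the t > 66 branch applies.
R = 329.7·(74.45 − 60)^(-0.1332) = 329.7·14.45^(-0.1332) = 329.7·0.70066 = 231.007.
Rounded: 231.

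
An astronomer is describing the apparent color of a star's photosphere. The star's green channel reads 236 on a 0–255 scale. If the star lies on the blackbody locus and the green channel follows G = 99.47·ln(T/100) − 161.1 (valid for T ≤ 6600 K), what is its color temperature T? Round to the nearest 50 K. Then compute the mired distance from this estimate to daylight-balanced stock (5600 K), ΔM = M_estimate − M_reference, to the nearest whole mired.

+7 mireds

ln t = (236 + 161.1) / 99.47 = 3.9922.
t = e^3.9922 = 54.172.
T = 100·t = 5417 K → 5400 K to the nearest 50 K.
M_estimate = 10⁶/5400 = 185.19; M_reference = 10⁶/5600 = 178.57.
ΔM = 185.19 − 178.57 = 6.61 → +7 mireds.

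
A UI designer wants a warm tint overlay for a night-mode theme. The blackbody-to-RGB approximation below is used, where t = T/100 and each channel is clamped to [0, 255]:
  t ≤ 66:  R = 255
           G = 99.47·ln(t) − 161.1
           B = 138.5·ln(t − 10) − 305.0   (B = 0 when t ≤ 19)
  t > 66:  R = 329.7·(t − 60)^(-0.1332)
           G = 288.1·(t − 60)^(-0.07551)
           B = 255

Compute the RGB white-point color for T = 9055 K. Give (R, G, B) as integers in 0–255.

t = 9055/100 = 90.55; the t > 66 branch applies.
R = 329.7·(90.55 − 60)^(-0.1332) = 329.7·30.55^(-0.1332) = 329.7·0.63416 = 209.081.
G = 288.1·(90.55 − 60)^(-0.07551) = 288.1·30.55^(-0.07551) = 288.1·0.77244 = 222.541.
B = 255 by definition for t > 66.
Rounded: (209, 223, 255).

(209, 223, 255)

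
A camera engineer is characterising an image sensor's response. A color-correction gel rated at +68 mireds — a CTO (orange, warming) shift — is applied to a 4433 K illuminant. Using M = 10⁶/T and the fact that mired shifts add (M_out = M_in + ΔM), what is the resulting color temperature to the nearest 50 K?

M_in = 10⁶/4433 = 225.58 mireds.
M_out = 225.58 + (+68) = 293.58 mireds.
T_out = 10⁶/293.58 = 3406.2 K → 3400 K.

3400 K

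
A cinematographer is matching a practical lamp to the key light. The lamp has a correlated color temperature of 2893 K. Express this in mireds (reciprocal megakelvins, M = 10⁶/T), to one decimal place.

M = 10⁶ / 2893 = 345.662 → 345.7 mireds.

345.7 mireds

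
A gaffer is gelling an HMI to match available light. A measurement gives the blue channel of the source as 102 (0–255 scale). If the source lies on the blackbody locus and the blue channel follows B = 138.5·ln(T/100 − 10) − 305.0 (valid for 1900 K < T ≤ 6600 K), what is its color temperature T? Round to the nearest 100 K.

2900 K

ln(t − 10) = (102 + 305.0) / 138.5 = 2.9386.
t − 10 = e^2.9386 = 18.890, so t = 28.890.
T = 100·t = 2889 K → 2900 K to the nearest 100 K.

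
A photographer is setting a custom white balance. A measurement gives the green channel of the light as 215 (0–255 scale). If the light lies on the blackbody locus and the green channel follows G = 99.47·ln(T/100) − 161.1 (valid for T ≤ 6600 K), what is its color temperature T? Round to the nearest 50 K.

ln t = (215 + 161.1) / 99.47 = 3.7810.
t = e^3.7810 = 43.862.
T = 100·t = 4386 K → 4400 K to the nearest 50 K.

4400 K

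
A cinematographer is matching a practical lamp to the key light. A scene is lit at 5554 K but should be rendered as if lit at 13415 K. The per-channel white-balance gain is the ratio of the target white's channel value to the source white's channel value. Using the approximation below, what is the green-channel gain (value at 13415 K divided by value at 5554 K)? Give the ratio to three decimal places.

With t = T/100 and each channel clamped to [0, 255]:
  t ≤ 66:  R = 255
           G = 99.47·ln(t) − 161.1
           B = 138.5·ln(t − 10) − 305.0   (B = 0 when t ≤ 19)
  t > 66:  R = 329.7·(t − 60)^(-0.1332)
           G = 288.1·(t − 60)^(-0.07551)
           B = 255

0.873

At 5554 K (t = 55.54):
  G = 99.47·ln 55.54 − 161.1 = 99.47·4.0171 − 161.1 = 238.481.
At 13415 K (t = 134.15):
  G = 288.1·(134.15 − 60)^(-0.07551) = 288.1·74.15^(-0.07551) = 288.1·0.72242 = 208.128.
Gain = 208.128 / 238.481 = 0.8727 → 0.873.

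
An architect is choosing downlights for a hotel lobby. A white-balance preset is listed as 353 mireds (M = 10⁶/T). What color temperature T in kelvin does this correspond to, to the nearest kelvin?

T = 10⁶ / 353 = 2832.86 K → 2833 K.

2833 K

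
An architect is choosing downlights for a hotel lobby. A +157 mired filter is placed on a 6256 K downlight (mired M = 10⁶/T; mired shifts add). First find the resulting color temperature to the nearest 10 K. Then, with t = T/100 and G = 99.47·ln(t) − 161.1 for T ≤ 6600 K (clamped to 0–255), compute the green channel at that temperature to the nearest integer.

M_in = 10⁶/6256 = 159.85; M_out = 159.85 + (+157) = 316.85.
T_out = 10⁶/316.85 = 3156.1 K → 3160 K; t = 31.6.
G = 99.47·ln 31.6 − 161.1 = 99.47·3.4532 − 161.1 = 182.386.
Rounded: 182.

182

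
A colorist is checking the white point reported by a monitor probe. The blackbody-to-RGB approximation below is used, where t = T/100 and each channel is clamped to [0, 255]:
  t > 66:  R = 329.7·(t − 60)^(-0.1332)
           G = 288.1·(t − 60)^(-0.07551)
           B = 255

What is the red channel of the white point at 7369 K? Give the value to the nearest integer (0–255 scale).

t = 7369/100 = 73.69; the t > 66 branch applies.
R = 329.7·(73.69 − 60)^(-0.1332) = 329.7·13.69^(-0.1332) = 329.7·0.70572 = 232.675.
Rounded: 233.

233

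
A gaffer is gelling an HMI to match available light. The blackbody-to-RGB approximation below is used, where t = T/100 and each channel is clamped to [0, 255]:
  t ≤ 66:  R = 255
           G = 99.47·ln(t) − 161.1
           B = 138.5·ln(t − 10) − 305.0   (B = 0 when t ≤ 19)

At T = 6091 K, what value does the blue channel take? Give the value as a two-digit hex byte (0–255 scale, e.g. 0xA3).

t = 6091/100 = 60.91; the t ≤ 66 branch applies.
B = 138.5·ln(60.91 − 10) − 305.0 = 138.5·ln 50.91 − 305.0 = 138.5·3.9301 − 305.0 = 239.313.
Rounded: 239; in hex, 0xEF.

0xEF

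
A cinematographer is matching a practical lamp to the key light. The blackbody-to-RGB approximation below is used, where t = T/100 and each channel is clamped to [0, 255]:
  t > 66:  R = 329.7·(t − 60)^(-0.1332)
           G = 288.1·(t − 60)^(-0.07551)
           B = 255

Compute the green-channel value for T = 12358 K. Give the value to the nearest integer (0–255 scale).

t = 12358/100 = 123.58; the t > 66 branch applies.
G = 288.1·(123.58 − 60)^(-0.07551) = 288.1·63.58^(-0.07551) = 288.1·0.73086 = 210.559.
Rounded: 211.

211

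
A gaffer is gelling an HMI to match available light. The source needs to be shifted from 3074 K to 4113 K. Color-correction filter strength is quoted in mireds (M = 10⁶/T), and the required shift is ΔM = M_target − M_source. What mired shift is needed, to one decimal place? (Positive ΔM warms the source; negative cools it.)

-82.2 mireds

M_source = 10⁶/3074 = 325.309; M_target = 10⁶/4113 = 243.132.
ΔM = 243.132 − 325.309 = -82.178 → -82.2 mireds, a cooling shift.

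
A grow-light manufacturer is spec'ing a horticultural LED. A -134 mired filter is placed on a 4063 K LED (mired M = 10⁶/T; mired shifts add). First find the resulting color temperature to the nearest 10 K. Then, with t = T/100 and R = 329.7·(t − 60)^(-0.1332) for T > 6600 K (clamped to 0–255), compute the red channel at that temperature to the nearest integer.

210

M_in = 10⁶/4063 = 246.12; M_out = 246.12 + (-134) = 112.12.
T_out = 10⁶/112.12 = 8918.7 K → 8920 K; t = 89.2.
R = 329.7·(89.2 − 60)^(-0.1332) = 329.7·29.2^(-0.1332) = 329.7·0.63799 = 210.344.
Rounded: 210.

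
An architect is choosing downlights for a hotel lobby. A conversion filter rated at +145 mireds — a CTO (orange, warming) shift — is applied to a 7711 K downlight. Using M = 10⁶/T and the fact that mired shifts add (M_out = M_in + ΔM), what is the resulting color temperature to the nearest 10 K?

M_in = 10⁶/7711 = 129.68 mireds.
M_out = 129.68 + (+145) = 274.68 mireds.
T_out = 10⁶/274.68 = 3640.5 K → 3640 K.

3640 K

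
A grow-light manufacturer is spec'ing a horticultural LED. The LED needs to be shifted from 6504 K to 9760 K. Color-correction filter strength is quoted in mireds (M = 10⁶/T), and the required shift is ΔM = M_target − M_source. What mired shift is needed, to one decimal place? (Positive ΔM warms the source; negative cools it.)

M_source = 10⁶/6504 = 153.752; M_target = 10⁶/9760 = 102.459.
ΔM = 102.459 − 153.752 = -51.293 → -51.3 mireds, a cooling shift.

-51.3 mireds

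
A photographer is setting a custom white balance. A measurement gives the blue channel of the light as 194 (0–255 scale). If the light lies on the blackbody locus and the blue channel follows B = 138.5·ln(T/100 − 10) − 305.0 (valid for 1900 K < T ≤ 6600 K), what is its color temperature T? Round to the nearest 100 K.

4700 K

ln(t − 10) = (194 + 305.0) / 138.5 = 3.6029.
t − 10 = e^3.6029 = 36.704, so t = 46.704.
T = 100·t = 4670 K → 4700 K to the nearest 100 K.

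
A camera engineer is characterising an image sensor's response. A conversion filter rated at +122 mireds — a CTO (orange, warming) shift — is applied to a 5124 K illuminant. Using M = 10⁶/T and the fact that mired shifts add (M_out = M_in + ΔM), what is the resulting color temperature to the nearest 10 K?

3150 K

M_in = 10⁶/5124 = 195.16 mireds.
M_out = 195.16 + (+122) = 317.16 mireds.
T_out = 10⁶/317.16 = 3153.0 K → 3150 K.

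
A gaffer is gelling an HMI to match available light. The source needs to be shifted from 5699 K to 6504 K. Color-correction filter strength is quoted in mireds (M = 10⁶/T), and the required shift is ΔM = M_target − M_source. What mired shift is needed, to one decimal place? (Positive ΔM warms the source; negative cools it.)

-21.7 mireds

M_source = 10⁶/5699 = 175.469; M_target = 10⁶/6504 = 153.752.
ΔM = 153.752 − 175.469 = -21.718 → -21.7 mireds, a cooling shift.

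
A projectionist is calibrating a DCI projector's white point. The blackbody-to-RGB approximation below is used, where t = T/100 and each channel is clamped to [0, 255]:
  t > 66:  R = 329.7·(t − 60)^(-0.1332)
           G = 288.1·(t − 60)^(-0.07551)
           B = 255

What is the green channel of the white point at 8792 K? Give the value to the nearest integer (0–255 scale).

t = 8792/100 = 87.92; the t > 66 branch applies.
G = 288.1·(87.92 − 60)^(-0.07551) = 288.1·27.92^(-0.07551) = 288.1·0.77771 = 224.059.
Rounded: 224.

224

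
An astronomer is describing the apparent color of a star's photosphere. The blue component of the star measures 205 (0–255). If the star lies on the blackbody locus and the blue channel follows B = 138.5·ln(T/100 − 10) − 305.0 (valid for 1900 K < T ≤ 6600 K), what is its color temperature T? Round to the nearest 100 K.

ln(t − 10) = (205 + 305.0) / 138.5 = 3.6823.
t − 10 = e^3.6823 = 39.738, so t = 49.738.
T = 100·t = 4974 K → 5000 K to the nearest 100 K.

5000 K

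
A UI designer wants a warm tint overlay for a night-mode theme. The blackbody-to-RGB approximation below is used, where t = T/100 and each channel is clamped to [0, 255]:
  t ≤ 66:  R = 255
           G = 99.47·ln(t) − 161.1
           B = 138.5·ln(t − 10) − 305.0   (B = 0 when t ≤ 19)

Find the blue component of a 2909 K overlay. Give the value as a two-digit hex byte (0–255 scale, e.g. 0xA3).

0x67

t = 2909/100 = 29.09; the t ≤ 66 branch applies.
B = 138.5·ln(29.09 − 10) − 305.0 = 138.5·ln 19.09 − 305.0 = 138.5·2.9492 − 305.0 = 103.459.
Rounded: 103; in hex, 0x67.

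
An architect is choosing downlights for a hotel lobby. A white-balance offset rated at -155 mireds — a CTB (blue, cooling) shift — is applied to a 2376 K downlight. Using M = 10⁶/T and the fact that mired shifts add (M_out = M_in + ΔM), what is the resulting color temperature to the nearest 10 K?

M_in = 10⁶/2376 = 420.88 mireds.
M_out = 420.88 + (-155) = 265.88 mireds.
T_out = 10⁶/265.88 = 3761.2 K → 3760 K.

3760 K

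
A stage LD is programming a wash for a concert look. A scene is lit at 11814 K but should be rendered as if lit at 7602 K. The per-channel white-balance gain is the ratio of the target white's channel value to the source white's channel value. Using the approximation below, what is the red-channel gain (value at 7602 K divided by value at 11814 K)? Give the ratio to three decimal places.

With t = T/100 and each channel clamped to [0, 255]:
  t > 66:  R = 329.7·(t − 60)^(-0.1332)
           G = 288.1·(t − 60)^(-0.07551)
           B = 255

1.187

At 11814 K (t = 118.14):
  R = 329.7·(118.14 − 60)^(-0.1332) = 329.7·58.14^(-0.1332) = 329.7·0.58207 = 191.907.
At 7602 K (t = 76.02):
  R = 329.7·(76.02 − 60)^(-0.1332) = 329.7·16.02^(-0.1332) = 329.7·0.69110 = 227.855.
Gain = 227.855 / 191.907 = 1.1873 → 1.187.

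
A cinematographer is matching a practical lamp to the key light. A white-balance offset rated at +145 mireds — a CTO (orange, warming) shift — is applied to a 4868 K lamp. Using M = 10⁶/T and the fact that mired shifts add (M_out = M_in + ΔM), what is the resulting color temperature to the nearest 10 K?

M_in = 10⁶/4868 = 205.42 mireds.
M_out = 205.42 + (+145) = 350.42 mireds.
T_out = 10⁶/350.42 = 2853.7 K → 2850 K.

2850 K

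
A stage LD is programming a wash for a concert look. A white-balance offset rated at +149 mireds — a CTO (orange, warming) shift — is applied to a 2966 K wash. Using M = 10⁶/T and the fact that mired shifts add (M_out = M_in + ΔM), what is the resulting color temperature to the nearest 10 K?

2060 K

M_in = 10⁶/2966 = 337.15 mireds.
M_out = 337.15 + (+149) = 486.15 mireds.
T_out = 10⁶/486.15 = 2057.0 K → 2060 K.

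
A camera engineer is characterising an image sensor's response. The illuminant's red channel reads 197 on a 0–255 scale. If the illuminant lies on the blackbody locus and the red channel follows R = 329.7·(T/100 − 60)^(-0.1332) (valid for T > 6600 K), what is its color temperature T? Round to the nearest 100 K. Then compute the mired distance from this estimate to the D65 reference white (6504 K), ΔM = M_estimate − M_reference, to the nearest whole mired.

(t − 60)^(-0.1332) = 197/329.7 = 0.59751.
t − 60 = 0.59751^(1/-0.1332) = 0.59751^(-7.508) = 47.761, so t = 107.761.
T = 100·t = 10776 K → 10800 K to the nearest 100 K.
M_estimate = 10⁶/10800 = 92.59; M_reference = 10⁶/6504 = 153.75.
ΔM = 92.59 − 153.75 = -61.16 → -61 mireds.

-61 mireds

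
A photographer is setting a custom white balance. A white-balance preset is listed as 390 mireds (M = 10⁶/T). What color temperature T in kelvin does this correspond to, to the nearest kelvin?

2564 K

T = 10⁶ / 390 = 2564.10 K → 2564 K.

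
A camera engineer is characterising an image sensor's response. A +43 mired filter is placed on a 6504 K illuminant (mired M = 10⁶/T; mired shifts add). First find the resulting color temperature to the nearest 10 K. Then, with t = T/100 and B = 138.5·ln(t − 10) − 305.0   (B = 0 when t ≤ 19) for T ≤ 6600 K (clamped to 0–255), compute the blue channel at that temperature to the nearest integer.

M_in = 10⁶/6504 = 153.75; M_out = 153.75 + (+43) = 196.75.
T_out = 10⁶/196.75 = 5082.6 K → 5080 K; t = 50.8.
B = 138.5·ln(50.8 − 10) − 305.0 = 138.5·ln 40.8 − 305.0 = 138.5·3.7087 − 305.0 = 208.652.
Rounded: 209.

209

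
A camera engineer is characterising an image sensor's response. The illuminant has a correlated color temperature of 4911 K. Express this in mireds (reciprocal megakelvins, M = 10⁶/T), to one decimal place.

203.6 mireds

M = 10⁶ / 4911 = 203.625 → 203.6 mireds.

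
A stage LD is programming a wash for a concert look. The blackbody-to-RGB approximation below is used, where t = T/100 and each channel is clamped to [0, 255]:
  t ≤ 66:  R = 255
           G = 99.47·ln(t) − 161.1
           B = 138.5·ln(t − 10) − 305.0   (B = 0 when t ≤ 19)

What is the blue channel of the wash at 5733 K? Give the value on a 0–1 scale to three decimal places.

0.899

t = 5733/100 = 57.33; the t ≤ 66 branch applies.
B = 138.5·ln(57.33 − 10) − 305.0 = 138.5·ln 47.33 − 305.0 = 138.5·3.8571 − 305.0 = 229.214.
On a 0–1 scale: 229.214/255 = 0.8989 → 0.899.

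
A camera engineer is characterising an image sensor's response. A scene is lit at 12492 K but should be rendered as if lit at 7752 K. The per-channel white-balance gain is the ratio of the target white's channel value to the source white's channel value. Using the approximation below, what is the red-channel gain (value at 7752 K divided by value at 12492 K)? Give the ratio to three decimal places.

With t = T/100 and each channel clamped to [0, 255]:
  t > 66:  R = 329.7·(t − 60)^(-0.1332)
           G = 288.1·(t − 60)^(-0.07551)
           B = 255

At 12492 K (t = 124.92):
  R = 329.7·(124.92 − 60)^(-0.1332) = 329.7·64.92^(-0.1332) = 329.7·0.57358 = 189.108.
At 7752 K (t = 77.52):
  R = 329.7·(77.52 − 60)^(-0.1332) = 329.7·17.52^(-0.1332) = 329.7·0.68291 = 225.154.
Gain = 225.154 / 189.108 = 1.1906 → 1.191.

1.191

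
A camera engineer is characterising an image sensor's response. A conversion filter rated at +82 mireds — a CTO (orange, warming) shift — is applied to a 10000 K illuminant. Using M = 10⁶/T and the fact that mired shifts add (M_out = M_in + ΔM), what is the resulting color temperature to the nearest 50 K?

M_in = 10⁶/10000 = 100.00 mireds.
M_out = 100.00 + (+82) = 182.00 mireds.
T_out = 10⁶/182.00 = 5494.5 K → 5500 K.

5500 K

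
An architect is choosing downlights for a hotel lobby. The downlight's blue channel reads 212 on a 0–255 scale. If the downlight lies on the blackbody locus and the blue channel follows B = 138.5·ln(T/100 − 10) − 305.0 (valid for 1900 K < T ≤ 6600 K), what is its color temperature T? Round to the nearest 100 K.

5200 K

ln(t − 10) = (212 + 305.0) / 138.5 = 3.7329.
t − 10 = e^3.7329 = 41.798, so t = 51.798.
T = 100·t = 5180 K → 5200 K to the nearest 100 K.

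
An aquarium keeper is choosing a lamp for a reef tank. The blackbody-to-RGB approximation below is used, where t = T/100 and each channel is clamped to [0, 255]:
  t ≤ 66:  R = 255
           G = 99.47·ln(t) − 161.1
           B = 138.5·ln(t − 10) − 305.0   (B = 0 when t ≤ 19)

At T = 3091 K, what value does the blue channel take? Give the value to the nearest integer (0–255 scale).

t = 3091/100 = 30.91; the t ≤ 66 branch applies.
B = 138.5·ln(30.91 − 10) − 305.0 = 138.5·ln 20.91 − 305.0 = 138.5·3.0402 − 305.0 = 116.072.
Rounded: 116.

116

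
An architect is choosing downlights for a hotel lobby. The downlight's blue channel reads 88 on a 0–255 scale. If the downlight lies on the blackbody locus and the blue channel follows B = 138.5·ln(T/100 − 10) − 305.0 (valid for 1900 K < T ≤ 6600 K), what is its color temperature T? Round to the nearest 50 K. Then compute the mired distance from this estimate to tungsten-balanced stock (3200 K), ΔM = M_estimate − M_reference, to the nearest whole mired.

+58 mireds

ln(t − 10) = (88 + 305.0) / 138.5 = 2.8375.
t − 10 = e^2.8375 = 17.074, so t = 27.074.
T = 100·t = 2707 K → 2700 K to the nearest 50 K.
M_estimate = 10⁶/2700 = 370.37; M_reference = 10⁶/3200 = 312.50.
ΔM = 370.37 − 312.50 = 57.87 → +58 mireds.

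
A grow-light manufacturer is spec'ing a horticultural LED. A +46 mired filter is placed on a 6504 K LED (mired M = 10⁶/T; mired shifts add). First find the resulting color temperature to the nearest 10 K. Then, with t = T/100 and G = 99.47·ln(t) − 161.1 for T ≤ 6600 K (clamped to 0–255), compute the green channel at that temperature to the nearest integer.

M_in = 10⁶/6504 = 153.75; M_out = 153.75 + (+46) = 199.75.
T_out = 10⁶/199.75 = 5006.2 K → 5010 K; t = 50.1.
G = 99.47·ln 50.1 − 161.1 = 99.47·3.9140 − 161.1 = 228.228.
Rounded: 228.

228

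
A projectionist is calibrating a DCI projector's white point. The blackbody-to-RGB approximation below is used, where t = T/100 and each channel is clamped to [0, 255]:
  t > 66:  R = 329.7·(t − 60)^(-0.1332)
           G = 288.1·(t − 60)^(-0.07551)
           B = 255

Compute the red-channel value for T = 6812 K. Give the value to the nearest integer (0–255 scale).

249

t = 6812/100 = 68.12; the t > 66 branch applies.
R = 329.7·(68.12 − 60)^(-0.1332) = 329.7·8.12^(-0.1332) = 329.7·0.75657 = 249.440.
Rounded: 249.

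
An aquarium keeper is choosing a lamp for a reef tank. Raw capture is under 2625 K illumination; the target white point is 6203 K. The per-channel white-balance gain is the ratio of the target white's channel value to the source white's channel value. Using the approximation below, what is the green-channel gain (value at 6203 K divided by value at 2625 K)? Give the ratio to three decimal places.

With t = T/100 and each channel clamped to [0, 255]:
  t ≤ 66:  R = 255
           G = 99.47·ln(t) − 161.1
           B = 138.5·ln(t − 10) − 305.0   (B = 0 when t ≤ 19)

1.522

At 2625 K (t = 26.25):
  G = 99.47·ln 26.25 − 161.1 = 99.47·3.2677 − 161.1 = 163.935.
At 6203 K (t = 62.03):
  G = 99.47·ln 62.03 − 161.1 = 99.47·4.1276 − 161.1 = 249.474.
Gain = 249.474 / 163.935 = 1.5218 → 1.522.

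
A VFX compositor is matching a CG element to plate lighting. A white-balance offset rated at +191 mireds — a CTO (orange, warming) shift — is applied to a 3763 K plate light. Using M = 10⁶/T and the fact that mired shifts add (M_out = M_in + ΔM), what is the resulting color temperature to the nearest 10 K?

M_in = 10⁶/3763 = 265.75 mireds.
M_out = 265.75 + (+191) = 456.75 mireds.
T_out = 10⁶/456.75 = 2189.4 K → 2190 K.

2190 K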